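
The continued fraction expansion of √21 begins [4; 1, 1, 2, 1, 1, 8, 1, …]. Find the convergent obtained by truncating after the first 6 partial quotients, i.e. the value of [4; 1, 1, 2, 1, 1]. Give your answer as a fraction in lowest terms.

a_0 = 4: 4/1
a_1 = 1: 5/1
a_2 = 1: 9/2
a_3 = 2: 23/5
a_4 = 1: 32/7
a_5 = 1: 55/12

55/12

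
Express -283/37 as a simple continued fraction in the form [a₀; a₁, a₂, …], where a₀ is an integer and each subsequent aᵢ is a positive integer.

[-8; 2, 1, 5, 2]

-283 = -8·37 + 13, so a_0 = -8
37 = 2·13 + 11, so a_1 = 2
13 = 1·11 + 2, so a_2 = 1
11 = 5·2 + 1, so a_3 = 5
2 = 2·1 + 0, so a_4 = 2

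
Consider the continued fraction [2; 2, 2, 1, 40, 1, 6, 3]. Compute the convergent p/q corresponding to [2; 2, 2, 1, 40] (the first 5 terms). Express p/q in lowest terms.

692/285

Collapse the nested fraction from the inside out:
Start with 40.
1 + 1/(40/1) = 1 + 1/40 = 41/40
2 + 1/(41/40) = 2 + 40/41 = 122/41
2 + 1/(122/41) = 2 + 41/122 = 285/122
2 + 1/(285/122) = 2 + 122/285 = 692/285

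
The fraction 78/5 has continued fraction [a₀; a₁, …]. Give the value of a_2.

⌊78/5⌋ = 15, remainder 3
⌊5/3⌋ = 1, remainder 2
⌊3/2⌋ = 1, remainder 1

1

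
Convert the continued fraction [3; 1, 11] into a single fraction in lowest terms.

Start with 11.
1 + 1/(11/1) = 1 + 1/11 = 12/11
3 + 1/(12/11) = 3 + 11/12 = 47/12

47/12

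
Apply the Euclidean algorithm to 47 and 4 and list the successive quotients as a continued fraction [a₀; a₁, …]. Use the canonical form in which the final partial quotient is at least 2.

[11; 1, 3]

47 = 11·4 + 3, so a_0 = 11
4 = 1·3 + 1, so a_1 = 1
3 = 3·1 + 0, so a_2 = 3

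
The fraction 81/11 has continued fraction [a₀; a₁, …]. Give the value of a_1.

81 = 7·11 + 4, so a_0 = 7
11 = 2·4 + 3, so a_1 = 2

2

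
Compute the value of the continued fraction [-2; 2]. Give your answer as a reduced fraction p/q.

-3/2

Start with 2.
-2 + 1/(2/1) = -2 + 1/2 = -3/2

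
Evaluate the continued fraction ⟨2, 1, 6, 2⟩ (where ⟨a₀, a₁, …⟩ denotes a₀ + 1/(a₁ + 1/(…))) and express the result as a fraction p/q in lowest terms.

43/15

Collapse the nested fraction from the inside out:
Start with 2.
6 + 1/(2/1) = 6 + 1/2 = 13/2
1 + 1/(13/2) = 1 + 2/13 = 15/13
2 + 1/(15/13) = 2 + 13/15 = 43/15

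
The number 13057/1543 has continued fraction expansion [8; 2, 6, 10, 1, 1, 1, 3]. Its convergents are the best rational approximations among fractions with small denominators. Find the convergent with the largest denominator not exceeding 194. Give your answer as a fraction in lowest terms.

1227/145

List convergents until the denominator exceeds the bound:
a_0 = 8: 8/1  (≤ bound)
a_1 = 2: 17/2  (≤ bound)
a_2 = 6: 110/13  (≤ bound)
a_3 = 10: 1117/132  (≤ bound)
a_4 = 1: 1227/145  (≤ bound)
a_5 = 1: 2344/277  (> 194, stop)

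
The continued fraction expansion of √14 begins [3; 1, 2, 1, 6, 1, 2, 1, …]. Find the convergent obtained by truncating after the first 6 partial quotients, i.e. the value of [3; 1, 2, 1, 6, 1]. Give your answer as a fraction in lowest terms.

a_0 = 3: 3/1
a_1 = 1: 4/1
a_2 = 2: 11/3
a_3 = 1: 15/4
a_4 = 6: 101/27
a_5 = 1: 116/31

116/31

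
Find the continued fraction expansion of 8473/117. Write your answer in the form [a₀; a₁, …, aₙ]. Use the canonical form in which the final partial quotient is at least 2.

[72; 2, 2, 1, 1, 2, 1, 2]

8473 ÷ 117 → quotient 72, remainder 49
117 ÷ 49 → quotient 2, remainder 19
49 ÷ 19 → quotient 2, remainder 11
19 ÷ 11 → quotient 1, remainder 8
11 ÷ 8 → quotient 1, remainder 3
8 ÷ 3 → quotient 2, remainder 2
3 ÷ 2 → quotient 1, remainder 1
2 ÷ 1 → quotient 2, remainder 0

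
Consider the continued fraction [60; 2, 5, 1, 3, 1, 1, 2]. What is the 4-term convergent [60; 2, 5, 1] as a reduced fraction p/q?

786/13

Starting at the tail and folding back:
Start with 1.
5 + 1/(1/1) = 5 + 1/1 = 6/1
2 + 1/(6/1) = 2 + 1/6 = 13/6
60 + 1/(13/6) = 60 + 6/13 = 786/13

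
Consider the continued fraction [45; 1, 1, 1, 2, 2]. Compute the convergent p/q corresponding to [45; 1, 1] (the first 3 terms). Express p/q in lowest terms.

Start with 1.
1 + 1/(1/1) = 1 + 1/1 = 2/1
45 + 1/(2/1) = 45 + 1/2 = 91/2

91/2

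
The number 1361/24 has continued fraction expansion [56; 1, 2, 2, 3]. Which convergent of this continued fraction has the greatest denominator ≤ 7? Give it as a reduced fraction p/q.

a_0 = 56: 56/1  (≤ bound)
a_1 = 1: 57/1  (≤ bound)
a_2 = 2: 170/3  (≤ bound)
a_3 = 2: 397/7  (≤ bound)
a_4 = 3: 1361/24  (> 7, stop)

397/7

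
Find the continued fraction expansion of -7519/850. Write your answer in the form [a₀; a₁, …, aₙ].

[-9; 6, 2, 21, 3]

⌊-7519/850⌋ = -9, remainder 131
⌊850/131⌋ = 6, remainder 64
⌊131/64⌋ = 2, remainder 3
⌊64/3⌋ = 21, remainder 1
⌊3/1⌋ = 3, remainder 0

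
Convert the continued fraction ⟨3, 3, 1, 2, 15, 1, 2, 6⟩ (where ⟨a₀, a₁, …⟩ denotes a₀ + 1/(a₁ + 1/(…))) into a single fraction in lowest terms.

Start with 6.
2 + 1/(6/1) = 2 + 1/6 = 13/6
1 + 1/(13/6) = 1 + 6/13 = 19/13
15 + 1/(19/13) = 15 + 13/19 = 298/19
2 + 1/(298/19) = 2 + 19/298 = 615/298
1 + 1/(615/298) = 1 + 298/615 = 913/615
3 + 1/(913/615) = 3 + 615/913 = 3354/913
3 + 1/(3354/913) = 3 + 913/3354 = 10975/3354

10975/3354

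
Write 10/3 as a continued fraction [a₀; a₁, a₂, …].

10 = 3·3 + 1, so a_0 = 3
3 = 3·1 + 0, so a_1 = 3

[3; 3]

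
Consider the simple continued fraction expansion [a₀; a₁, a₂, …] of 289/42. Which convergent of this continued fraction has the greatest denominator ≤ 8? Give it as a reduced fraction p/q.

55/8

List convergents until the denominator exceeds the bound:
a_0 = 6: 6/1  (≤ bound)
a_1 = 1: 7/1  (≤ bound)
a_2 = 7: 55/8  (≤ bound)
a_3 = 2: 117/17  (> 8, stop)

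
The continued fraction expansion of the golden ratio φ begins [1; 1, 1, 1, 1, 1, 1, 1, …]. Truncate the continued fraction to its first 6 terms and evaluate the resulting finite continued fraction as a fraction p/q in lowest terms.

13/8

Work from the innermost term outward:
Start with 1.
1 + 1/(1/1) = 1 + 1/1 = 2/1
1 + 1/(2/1) = 1 + 1/2 = 3/2
1 + 1/(3/2) = 1 + 2/3 = 5/3
1 + 1/(5/3) = 1 + 3/5 = 8/5
1 + 1/(8/5) = 1 + 5/8 = 13/8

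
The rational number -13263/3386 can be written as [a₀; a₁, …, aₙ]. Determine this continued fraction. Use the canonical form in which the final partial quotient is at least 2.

-13263 = -4·3386 + 281, so a_0 = -4
3386 = 12·281 + 14, so a_1 = 12
281 = 20·14 + 1, so a_2 = 20
14 = 14·1 + 0, so a_3 = 14

[-4; 12, 20, 14]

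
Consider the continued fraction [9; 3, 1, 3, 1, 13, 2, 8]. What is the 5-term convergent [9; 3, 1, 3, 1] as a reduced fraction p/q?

a_0 = 9: 9/1
a_1 = 3: 28/3
a_2 = 1: 37/4
a_3 = 3: 139/15
a_4 = 1: 176/19

176/19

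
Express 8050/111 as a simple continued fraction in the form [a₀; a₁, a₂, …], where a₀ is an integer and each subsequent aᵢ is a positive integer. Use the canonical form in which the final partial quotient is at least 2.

[72; 1, 1, 10, 1, 1, 2]

8050 ÷ 111 → quotient 72, remainder 58
111 ÷ 58 → quotient 1, remainder 53
58 ÷ 53 → quotient 1, remainder 5
53 ÷ 5 → quotient 10, remainder 3
5 ÷ 3 → quotient 1, remainder 2
3 ÷ 2 → quotient 1, remainder 1
2 ÷ 1 → quotient 2, remainder 0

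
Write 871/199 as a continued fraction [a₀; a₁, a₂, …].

[4; 2, 1, 1, 1, 7, 1, 2]

⌊871/199⌋ = 4, remainder 75
⌊199/75⌋ = 2, remainder 49
⌊75/49⌋ = 1, remainder 26
⌊49/26⌋ = 1, remainder 23
⌊26/23⌋ = 1, remainder 3
⌊23/3⌋ = 7, remainder 2
⌊3/2⌋ = 1, remainder 1
⌊2/1⌋ = 2, remainder 0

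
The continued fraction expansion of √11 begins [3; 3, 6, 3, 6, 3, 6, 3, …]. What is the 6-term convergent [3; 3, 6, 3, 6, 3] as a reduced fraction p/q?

Start with 3.
6 + 1/(3/1) = 6 + 1/3 = 19/3
3 + 1/(19/3) = 3 + 3/19 = 60/19
6 + 1/(60/19) = 6 + 19/60 = 379/60
3 + 1/(379/60) = 3 + 60/379 = 1197/379
3 + 1/(1197/379) = 3 + 379/1197 = 3970/1197

3970/1197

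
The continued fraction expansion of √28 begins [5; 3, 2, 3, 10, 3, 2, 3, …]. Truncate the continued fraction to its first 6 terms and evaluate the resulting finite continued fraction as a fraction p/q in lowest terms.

Use the convergent recurrence hₖ = aₖ·hₖ₋₁ + hₖ₋₂ (and likewise for the denominators kₖ):
a_0 = 5: 5/1
a_1 = 3: 16/3
a_2 = 2: 37/7
a_3 = 3: 127/24
a_4 = 10: 1307/247
a_5 = 3: 4048/765

4048/765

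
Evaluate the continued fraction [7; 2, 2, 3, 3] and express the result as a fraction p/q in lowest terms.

415/56

Use the convergent recurrence hₖ = aₖ·hₖ₋₁ + hₖ₋₂ (and likewise for the denominators kₖ):
a_0 = 7: 7/1
a_1 = 2: 15/2
a_2 = 2: 37/5
a_3 = 3: 126/17
a_4 = 3: 415/56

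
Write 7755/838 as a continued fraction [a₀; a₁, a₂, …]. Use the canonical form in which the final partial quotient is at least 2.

[9; 3, 1, 14, 4, 1, 2]

Repeatedly divide and take the remainder:
7755 = 9·838 + 213, so a_0 = 9
838 = 3·213 + 199, so a_1 = 3
213 = 1·199 + 14, so a_2 = 1
199 = 14·14 + 3, so a_3 = 14
14 = 4·3 + 2, so a_4 = 4
3 = 1·2 + 1, so a_5 = 1
2 = 2·1 + 0, so a_6 = 2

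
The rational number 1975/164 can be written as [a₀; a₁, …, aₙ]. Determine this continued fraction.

Repeatedly divide and take the remainder:
1975 = 12·164 + 7, so a_0 = 12
164 = 23·7 + 3, so a_1 = 23
7 = 2·3 + 1, so a_2 = 2
3 = 3·1 + 0, so a_3 = 3

[12; 23, 2, 3]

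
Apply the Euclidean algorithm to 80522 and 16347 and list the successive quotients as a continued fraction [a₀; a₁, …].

[4; 1, 12, 2, 10, 7, 8]

Repeatedly divide and take the remainder:
⌊80522/16347⌋ = 4, remainder 15134
⌊16347/15134⌋ = 1, remainder 1213
⌊15134/1213⌋ = 12, remainder 578
⌊1213/578⌋ = 2, remainder 57
⌊578/57⌋ = 10, remainder 8
⌊57/8⌋ = 7, remainder 1
⌊8/1⌋ = 8, remainder 0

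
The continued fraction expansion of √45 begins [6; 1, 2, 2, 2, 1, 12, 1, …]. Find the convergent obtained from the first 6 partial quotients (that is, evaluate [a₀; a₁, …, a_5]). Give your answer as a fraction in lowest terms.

161/24

Collapse the nested fraction from the inside out:
Start with 1.
2 + 1/(1/1) = 2 + 1/1 = 3/1
2 + 1/(3/1) = 2 + 1/3 = 7/3
2 + 1/(7/3) = 2 + 3/7 = 17/7
1 + 1/(17/7) = 1 + 7/17 = 24/17
6 + 1/(24/17) = 6 + 17/24 = 161/24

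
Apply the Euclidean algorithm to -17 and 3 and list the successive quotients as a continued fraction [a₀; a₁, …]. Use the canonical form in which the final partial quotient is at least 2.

Repeatedly divide and take the remainder:
-17 ÷ 3 → quotient -6, remainder 1
3 ÷ 1 → quotient 3, remainder 0

[-6; 3]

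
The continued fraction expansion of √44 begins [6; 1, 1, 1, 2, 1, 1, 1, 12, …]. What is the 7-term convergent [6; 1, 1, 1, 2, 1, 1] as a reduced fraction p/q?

Start with 1.
1 + 1/(1/1) = 1 + 1/1 = 2/1
2 + 1/(2/1) = 2 + 1/2 = 5/2
1 + 1/(5/2) = 1 + 2/5 = 7/5
1 + 1/(7/5) = 1 + 5/7 = 12/7
1 + 1/(12/7) = 1 + 7/12 = 19/12
6 + 1/(19/12) = 6 + 12/19 = 126/19

126/19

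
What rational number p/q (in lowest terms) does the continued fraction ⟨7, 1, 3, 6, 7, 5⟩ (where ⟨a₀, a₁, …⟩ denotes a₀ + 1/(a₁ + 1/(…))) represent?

Start with 5.
7 + 1/(5/1) = 7 + 1/5 = 36/5
6 + 1/(36/5) = 6 + 5/36 = 221/36
3 + 1/(221/36) = 3 + 36/221 = 699/221
1 + 1/(699/221) = 1 + 221/699 = 920/699
7 + 1/(920/699) = 7 + 699/920 = 7139/920

7139/920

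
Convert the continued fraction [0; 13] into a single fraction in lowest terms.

1/13

Start with 13.
0 + 1/(13/1) = 0 + 1/13 = 1/13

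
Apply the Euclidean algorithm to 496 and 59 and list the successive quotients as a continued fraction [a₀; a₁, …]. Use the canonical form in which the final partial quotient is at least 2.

[8; 2, 2, 5, 2]

496 = 8·59 + 24, so a_0 = 8
59 = 2·24 + 11, so a_1 = 2
24 = 2·11 + 2, so a_2 = 2
11 = 5·2 + 1, so a_3 = 5
2 = 2·1 + 0, so a_4 = 2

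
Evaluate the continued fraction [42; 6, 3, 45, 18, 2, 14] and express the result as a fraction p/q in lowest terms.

Starting at the tail and folding back:
Start with 14.
2 + 1/(14/1) = 2 + 1/14 = 29/14
18 + 1/(29/14) = 18 + 14/29 = 536/29
45 + 1/(536/29) = 45 + 29/536 = 24149/536
3 + 1/(24149/536) = 3 + 536/24149 = 72983/24149
6 + 1/(72983/24149) = 6 + 24149/72983 = 462047/72983
42 + 1/(462047/72983) = 42 + 72983/462047 = 19478957/462047

19478957/462047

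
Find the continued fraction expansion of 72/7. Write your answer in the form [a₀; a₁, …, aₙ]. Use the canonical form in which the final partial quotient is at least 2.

[10; 3, 2]

Repeatedly divide and take the remainder:
72 = 10·7 + 2, so a_0 = 10
7 = 3·2 + 1, so a_1 = 3
2 = 2·1 + 0, so a_2 = 2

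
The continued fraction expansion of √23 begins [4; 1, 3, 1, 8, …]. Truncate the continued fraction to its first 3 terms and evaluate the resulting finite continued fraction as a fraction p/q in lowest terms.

a_0 = 4: 4/1
a_1 = 1: 5/1
a_2 = 3: 19/4

19/4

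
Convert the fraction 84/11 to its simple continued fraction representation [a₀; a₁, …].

Run the Euclidean algorithm, recording each quotient:
84 ÷ 11 → quotient 7, remainder 7
11 ÷ 7 → quotient 1, remainder 4
7 ÷ 4 → quotient 1, remainder 3
4 ÷ 3 → quotient 1, remainder 1
3 ÷ 1 → quotient 3, remainder 0

[7; 1, 1, 1, 3]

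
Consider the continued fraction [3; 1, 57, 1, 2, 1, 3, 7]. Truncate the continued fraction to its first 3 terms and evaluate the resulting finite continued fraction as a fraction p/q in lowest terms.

Start with 57.
1 + 1/(57/1) = 1 + 1/57 = 58/57
3 + 1/(58/57) = 3 + 57/58 = 231/58

231/58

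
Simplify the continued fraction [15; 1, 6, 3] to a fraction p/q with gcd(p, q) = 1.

Use the convergent recurrence hₖ = aₖ·hₖ₋₁ + hₖ₋₂ (and likewise for the denominators kₖ):
a_0 = 15: 15/1
a_1 = 1: 16/1
a_2 = 6: 111/7
a_3 = 3: 349/22

349/22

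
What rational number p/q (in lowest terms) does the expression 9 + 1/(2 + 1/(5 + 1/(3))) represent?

331/35

Collapse the nested fraction from the inside out:
Start with 3.
5 + 1/(3/1) = 5 + 1/3 = 16/3
2 + 1/(16/3) = 2 + 3/16 = 35/16
9 + 1/(35/16) = 9 + 16/35 = 331/35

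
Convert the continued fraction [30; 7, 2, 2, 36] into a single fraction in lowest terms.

Start with 36.
2 + 1/(36/1) = 2 + 1/36 = 73/36
2 + 1/(73/36) = 2 + 36/73 = 182/73
7 + 1/(182/73) = 7 + 73/182 = 1347/182
30 + 1/(1347/182) = 30 + 182/1347 = 40592/1347

40592/1347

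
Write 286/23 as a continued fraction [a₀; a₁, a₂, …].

[12; 2, 3, 3]

⌊286/23⌋ = 12, remainder 10
⌊23/10⌋ = 2, remainder 3
⌊10/3⌋ = 3, remainder 1
⌊3/1⌋ = 3, remainder 0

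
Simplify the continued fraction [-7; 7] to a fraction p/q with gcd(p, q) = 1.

Start with 7.
-7 + 1/(7/1) = -7 + 1/7 = -48/7

-48/7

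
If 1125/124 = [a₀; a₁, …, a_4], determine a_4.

⌊1125/124⌋ = 9, remainder 9
⌊124/9⌋ = 13, remainder 7
⌊9/7⌋ = 1, remainder 2
⌊7/2⌋ = 3, remainder 1
⌊2/1⌋ = 2, remainder 0

2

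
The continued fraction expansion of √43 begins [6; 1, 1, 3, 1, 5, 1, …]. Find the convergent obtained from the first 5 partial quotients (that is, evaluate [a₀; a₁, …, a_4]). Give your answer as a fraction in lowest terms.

Start with 1.
3 + 1/(1/1) = 3 + 1/1 = 4/1
1 + 1/(4/1) = 1 + 1/4 = 5/4
1 + 1/(5/4) = 1 + 4/5 = 9/5
6 + 1/(9/5) = 6 + 5/9 = 59/9

59/9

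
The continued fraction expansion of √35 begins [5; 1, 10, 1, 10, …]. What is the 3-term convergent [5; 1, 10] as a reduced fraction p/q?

65/11

Work from the innermost term outward:
Start with 10.
1 + 1/(10/1) = 1 + 1/10 = 11/10
5 + 1/(11/10) = 5 + 10/11 = 65/11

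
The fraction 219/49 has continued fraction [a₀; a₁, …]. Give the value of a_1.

219 = 4·49 + 23, so a_0 = 4
49 = 2·23 + 3, so a_1 = 2

2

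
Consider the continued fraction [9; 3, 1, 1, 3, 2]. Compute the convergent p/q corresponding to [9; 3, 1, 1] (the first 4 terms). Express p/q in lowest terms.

a_0 = 9: 9/1
a_1 = 3: 28/3
a_2 = 1: 37/4
a_3 = 1: 65/7

65/7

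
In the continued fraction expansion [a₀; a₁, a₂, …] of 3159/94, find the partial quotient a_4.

3159 ÷ 94 → quotient 33, remainder 57
94 ÷ 57 → quotient 1, remainder 37
57 ÷ 37 → quotient 1, remainder 20
37 ÷ 20 → quotient 1, remainder 17
20 ÷ 17 → quotient 1, remainder 3

1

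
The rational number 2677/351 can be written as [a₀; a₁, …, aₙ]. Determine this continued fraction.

[7; 1, 1, 1, 2, 8, 2, 2]

2677 = 7·351 + 220, so a_0 = 7
351 = 1·220 + 131, so a_1 = 1
220 = 1·131 + 89, so a_2 = 1
131 = 1·89 + 42, so a_3 = 1
89 = 2·42 + 5, so a_4 = 2
42 = 8·5 + 2, so a_5 = 8
5 = 2·2 + 1, so a_6 = 2
2 = 2·1 + 0, so a_7 = 2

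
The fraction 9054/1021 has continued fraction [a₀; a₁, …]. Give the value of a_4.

⌊9054/1021⌋ = 8, remainder 886
⌊1021/886⌋ = 1, remainder 135
⌊886/135⌋ = 6, remainder 76
⌊135/76⌋ = 1, remainder 59
⌊76/59⌋ = 1, remainder 17

1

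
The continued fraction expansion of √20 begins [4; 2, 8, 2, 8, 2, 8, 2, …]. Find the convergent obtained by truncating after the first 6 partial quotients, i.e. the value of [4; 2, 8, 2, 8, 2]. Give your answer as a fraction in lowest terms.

2889/646

a_0 = 4: 4/1
a_1 = 2: 9/2
a_2 = 8: 76/17
a_3 = 2: 161/36
a_4 = 8: 1364/305
a_5 = 2: 2889/646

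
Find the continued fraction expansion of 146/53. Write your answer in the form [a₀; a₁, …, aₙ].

Run the Euclidean algorithm, recording each quotient:
146 = 2·53 + 40, so a_0 = 2
53 = 1·40 + 13, so a_1 = 1
40 = 3·13 + 1, so a_2 = 3
13 = 13·1 + 0, so a_3 = 13

[2; 1, 3, 13]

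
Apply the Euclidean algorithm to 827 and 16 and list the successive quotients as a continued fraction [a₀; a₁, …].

[51; 1, 2, 5]

⌊827/16⌋ = 51, remainder 11
⌊16/11⌋ = 1, remainder 5
⌊11/5⌋ = 2, remainder 1
⌊5/1⌋ = 5, remainder 0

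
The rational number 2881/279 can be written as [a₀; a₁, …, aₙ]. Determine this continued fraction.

[10; 3, 15, 6]

2881 ÷ 279 → quotient 10, remainder 91
279 ÷ 91 → quotient 3, remainder 6
91 ÷ 6 → quotient 15, remainder 1
6 ÷ 1 → quotient 6, remainder 0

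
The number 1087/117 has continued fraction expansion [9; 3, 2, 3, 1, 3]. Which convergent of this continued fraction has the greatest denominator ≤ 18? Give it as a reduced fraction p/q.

List convergents until the denominator exceeds the bound:
a_0 = 9: 9/1  (≤ bound)
a_1 = 3: 28/3  (≤ bound)
a_2 = 2: 65/7  (≤ bound)
a_3 = 3: 223/24  (> 18, stop)

65/7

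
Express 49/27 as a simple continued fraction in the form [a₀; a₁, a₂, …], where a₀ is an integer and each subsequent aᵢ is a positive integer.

49 ÷ 27 → quotient 1, remainder 22
27 ÷ 22 → quotient 1, remainder 5
22 ÷ 5 → quotient 4, remainder 2
5 ÷ 2 → quotient 2, remainder 1
2 ÷ 1 → quotient 2, remainder 0

[1; 1, 4, 2, 2]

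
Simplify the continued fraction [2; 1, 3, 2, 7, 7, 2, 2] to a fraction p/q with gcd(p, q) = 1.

7007/2524

a_0 = 2: 2/1
a_1 = 1: 3/1
a_2 = 3: 11/4
a_3 = 2: 25/9
a_4 = 7: 186/67
a_5 = 7: 1327/478
a_6 = 2: 2840/1023
a_7 = 2: 7007/2524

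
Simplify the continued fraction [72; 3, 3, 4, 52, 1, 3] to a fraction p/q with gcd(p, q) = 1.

658891/9113

a_0 = 72: 72/1
a_1 = 3: 217/3
a_2 = 3: 723/10
a_3 = 4: 3109/43
a_4 = 52: 162391/2246
a_5 = 1: 165500/2289
a_6 = 3: 658891/9113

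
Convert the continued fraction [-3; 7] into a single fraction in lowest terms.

-20/7

a_0 = -3: -3/1
a_1 = 7: -20/7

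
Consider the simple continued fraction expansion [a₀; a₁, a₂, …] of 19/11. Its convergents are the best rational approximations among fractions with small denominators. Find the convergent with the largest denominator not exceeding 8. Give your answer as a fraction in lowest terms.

7/4

a_0 = 1: 1/1  (≤ bound)
a_1 = 1: 2/1  (≤ bound)
a_2 = 2: 5/3  (≤ bound)
a_3 = 1: 7/4  (≤ bound)
a_4 = 2: 19/11  (> 8, stop)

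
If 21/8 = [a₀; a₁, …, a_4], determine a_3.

1

Repeatedly divide and take the remainder:
21 = 2·8 + 5, so a_0 = 2
8 = 1·5 + 3, so a_1 = 1
5 = 1·3 + 2, so a_2 = 1
3 = 1·2 + 1, so a_3 = 1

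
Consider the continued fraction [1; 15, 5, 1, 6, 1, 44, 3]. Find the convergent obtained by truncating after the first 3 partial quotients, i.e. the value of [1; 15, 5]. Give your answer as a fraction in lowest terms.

81/76

Use the convergent recurrence hₖ = aₖ·hₖ₋₁ + hₖ₋₂ (and likewise for the denominators kₖ):
a_0 = 1: 1/1
a_1 = 15: 16/15
a_2 = 5: 81/76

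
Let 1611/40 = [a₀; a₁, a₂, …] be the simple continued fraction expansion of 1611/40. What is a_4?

Run the Euclidean algorithm, recording each quotient:
1611 ÷ 40 → quotient 40, remainder 11
40 ÷ 11 → quotient 3, remainder 7
11 ÷ 7 → quotient 1, remainder 4
7 ÷ 4 → quotient 1, remainder 3
4 ÷ 3 → quotient 1, remainder 1

1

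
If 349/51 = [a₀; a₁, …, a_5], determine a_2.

5

⌊349/51⌋ = 6, remainder 43
⌊51/43⌋ = 1, remainder 8
⌊43/8⌋ = 5, remainder 3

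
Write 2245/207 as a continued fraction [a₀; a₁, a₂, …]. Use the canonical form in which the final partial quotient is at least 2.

[10; 1, 5, 2, 7, 2]

2245 ÷ 207 → quotient 10, remainder 175
207 ÷ 175 → quotient 1, remainder 32
175 ÷ 32 → quotient 5, remainder 15
32 ÷ 15 → quotient 2, remainder 2
15 ÷ 2 → quotient 7, remainder 1
2 ÷ 1 → quotient 2, remainder 0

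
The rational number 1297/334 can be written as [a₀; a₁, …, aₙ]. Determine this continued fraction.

[3; 1, 7, 1, 1, 3, 2, 2]

1297 ÷ 334 → quotient 3, remainder 295
334 ÷ 295 → quotient 1, remainder 39
295 ÷ 39 → quotient 7, remainder 22
39 ÷ 22 → quotient 1, remainder 17
22 ÷ 17 → quotient 1, remainder 5
17 ÷ 5 → quotient 3, remainder 2
5 ÷ 2 → quotient 2, remainder 1
2 ÷ 1 → quotient 2, remainder 0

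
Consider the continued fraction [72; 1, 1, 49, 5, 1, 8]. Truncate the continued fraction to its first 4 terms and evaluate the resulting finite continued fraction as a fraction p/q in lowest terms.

7178/99

Collapse the nested fraction from the inside out:
Start with 49.
1 + 1/(49/1) = 1 + 1/49 = 50/49
1 + 1/(50/49) = 1 + 49/50 = 99/50
72 + 1/(99/50) = 72 + 50/99 = 7178/99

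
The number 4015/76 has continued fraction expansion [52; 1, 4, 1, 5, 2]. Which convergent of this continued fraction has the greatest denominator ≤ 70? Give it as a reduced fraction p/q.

1849/35

a_0 = 52: 52/1  (≤ bound)
a_1 = 1: 53/1  (≤ bound)
a_2 = 4: 264/5  (≤ bound)
a_3 = 1: 317/6  (≤ bound)
a_4 = 5: 1849/35  (≤ bound)
a_5 = 2: 4015/76  (> 70, stop)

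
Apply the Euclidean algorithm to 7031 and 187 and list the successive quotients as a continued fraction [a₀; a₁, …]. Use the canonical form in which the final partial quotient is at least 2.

[37; 1, 1, 2, 37]

7031 = 37·187 + 112, so a_0 = 37
187 = 1·112 + 75, so a_1 = 1
112 = 1·75 + 37, so a_2 = 1
75 = 2·37 + 1, so a_3 = 2
37 = 37·1 + 0, so a_4 = 37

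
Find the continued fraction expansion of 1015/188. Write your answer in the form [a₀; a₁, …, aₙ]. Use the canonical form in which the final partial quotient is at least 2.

[5; 2, 1, 1, 37]

Repeatedly divide and take the remainder:
1015 ÷ 188 → quotient 5, remainder 75
188 ÷ 75 → quotient 2, remainder 38
75 ÷ 38 → quotient 1, remainder 37
38 ÷ 37 → quotient 1, remainder 1
37 ÷ 1 → quotient 37, remainder 0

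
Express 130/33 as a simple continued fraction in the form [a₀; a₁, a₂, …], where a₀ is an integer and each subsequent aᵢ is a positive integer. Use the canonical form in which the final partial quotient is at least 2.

[3; 1, 15, 2]

Repeatedly divide and take the remainder:
130 = 3·33 + 31, so a_0 = 3
33 = 1·31 + 2, so a_1 = 1
31 = 15·2 + 1, so a_2 = 15
2 = 2·1 + 0, so a_3 = 2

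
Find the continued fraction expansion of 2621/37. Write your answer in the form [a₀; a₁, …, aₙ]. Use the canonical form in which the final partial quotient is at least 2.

2621 ÷ 37 → quotient 70, remainder 31
37 ÷ 31 → quotient 1, remainder 6
31 ÷ 6 → quotient 5, remainder 1
6 ÷ 1 → quotient 6, remainder 0

[70; 1, 5, 6]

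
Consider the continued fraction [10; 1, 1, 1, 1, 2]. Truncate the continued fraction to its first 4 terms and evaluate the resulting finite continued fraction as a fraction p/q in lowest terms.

Start with 1.
1 + 1/(1/1) = 1 + 1/1 = 2/1
1 + 1/(2/1) = 1 + 1/2 = 3/2
10 + 1/(3/2) = 10 + 2/3 = 32/3

32/3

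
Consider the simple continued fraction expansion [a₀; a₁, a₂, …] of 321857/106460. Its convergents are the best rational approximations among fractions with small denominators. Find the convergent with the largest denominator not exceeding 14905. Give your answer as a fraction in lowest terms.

44179/14613

a_0 = 3: 3/1  (≤ bound)
a_1 = 42: 127/42  (≤ bound)
a_2 = 1: 130/43  (≤ bound)
a_3 = 47: 6237/2063  (≤ bound)
a_4 = 1: 6367/2106  (≤ bound)
a_5 = 1: 12604/4169  (≤ bound)
a_6 = 3: 44179/14613  (≤ bound)
a_7 = 7: 321857/106460  (> 14905, stop)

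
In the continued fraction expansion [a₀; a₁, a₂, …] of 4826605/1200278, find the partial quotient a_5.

4826605 ÷ 1200278 → quotient 4, remainder 25493
1200278 ÷ 25493 → quotient 47, remainder 2107
25493 ÷ 2107 → quotient 12, remainder 209
2107 ÷ 209 → quotient 10, remainder 17
209 ÷ 17 → quotient 12, remainder 5
17 ÷ 5 → quotient 3, remainder 2

3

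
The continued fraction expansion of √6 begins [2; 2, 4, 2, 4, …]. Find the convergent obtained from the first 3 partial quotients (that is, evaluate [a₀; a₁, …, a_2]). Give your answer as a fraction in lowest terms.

Use the convergent recurrence hₖ = aₖ·hₖ₋₁ + hₖ₋₂ (and likewise for the denominators kₖ):
a_0 = 2: 2/1
a_1 = 2: 5/2
a_2 = 4: 22/9

22/9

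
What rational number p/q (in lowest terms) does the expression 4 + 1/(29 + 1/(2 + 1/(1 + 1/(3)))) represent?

1303/323

Use the convergent recurrence hₖ = aₖ·hₖ₋₁ + hₖ₋₂ (and likewise for the denominators kₖ):
a_0 = 4: 4/1
a_1 = 29: 117/29
a_2 = 2: 238/59
a_3 = 1: 355/88
a_4 = 3: 1303/323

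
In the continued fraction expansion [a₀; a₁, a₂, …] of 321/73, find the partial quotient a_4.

14

Repeatedly divide and take the remainder:
⌊321/73⌋ = 4, remainder 29
⌊73/29⌋ = 2, remainder 15
⌊29/15⌋ = 1, remainder 14
⌊15/14⌋ = 1, remainder 1
⌊14/1⌋ = 14, remainder 0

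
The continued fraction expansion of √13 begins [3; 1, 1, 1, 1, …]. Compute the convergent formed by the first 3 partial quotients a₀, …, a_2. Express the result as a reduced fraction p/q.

Start with 1.
1 + 1/(1/1) = 1 + 1/1 = 2/1
3 + 1/(2/1) = 3 + 1/2 = 7/2

7/2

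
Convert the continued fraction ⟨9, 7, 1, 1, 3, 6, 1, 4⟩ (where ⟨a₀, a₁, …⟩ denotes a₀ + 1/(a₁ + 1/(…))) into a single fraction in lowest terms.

Start with 4.
1 + 1/(4/1) = 1 + 1/4 = 5/4
6 + 1/(5/4) = 6 + 4/5 = 34/5
3 + 1/(34/5) = 3 + 5/34 = 107/34
1 + 1/(107/34) = 1 + 34/107 = 141/107
1 + 1/(141/107) = 1 + 107/141 = 248/141
7 + 1/(248/141) = 7 + 141/248 = 1877/248
9 + 1/(1877/248) = 9 + 248/1877 = 17141/1877

17141/1877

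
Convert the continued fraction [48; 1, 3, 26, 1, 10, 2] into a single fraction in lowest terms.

121832/2499

a_0 = 48: 48/1
a_1 = 1: 49/1
a_2 = 3: 195/4
a_3 = 26: 5119/105
a_4 = 1: 5314/109
a_5 = 10: 58259/1195
a_6 = 2: 121832/2499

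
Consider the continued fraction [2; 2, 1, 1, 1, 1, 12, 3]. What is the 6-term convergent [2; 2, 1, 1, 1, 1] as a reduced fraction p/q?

31/13

Collapse the nested fraction from the inside out:
Start with 1.
1 + 1/(1/1) = 1 + 1/1 = 2/1
1 + 1/(2/1) = 1 + 1/2 = 3/2
1 + 1/(3/2) = 1 + 2/3 = 5/3
2 + 1/(5/3) = 2 + 3/5 = 13/5
2 + 1/(13/5) = 2 + 5/13 = 31/13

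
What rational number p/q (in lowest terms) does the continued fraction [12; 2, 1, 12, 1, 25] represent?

13119/1063

Start with 25.
1 + 1/(25/1) = 1 + 1/25 = 26/25
12 + 1/(26/25) = 12 + 25/26 = 337/26
1 + 1/(337/26) = 1 + 26/337 = 363/337
2 + 1/(363/337) = 2 + 337/363 = 1063/363
12 + 1/(1063/363) = 12 + 363/1063 = 13119/1063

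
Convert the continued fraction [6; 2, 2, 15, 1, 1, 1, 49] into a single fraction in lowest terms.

a_0 = 6: 6/1
a_1 = 2: 13/2
a_2 = 2: 32/5
a_3 = 15: 493/77
a_4 = 1: 525/82
a_5 = 1: 1018/159
a_6 = 1: 1543/241
a_7 = 49: 76625/11968

76625/11968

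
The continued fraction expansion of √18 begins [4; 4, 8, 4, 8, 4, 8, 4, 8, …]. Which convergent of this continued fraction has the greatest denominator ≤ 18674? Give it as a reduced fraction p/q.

a_0 = 4: 4/1  (≤ bound)
a_1 = 4: 17/4  (≤ bound)
a_2 = 8: 140/33  (≤ bound)
a_3 = 4: 577/136  (≤ bound)
a_4 = 8: 4756/1121  (≤ bound)
a_5 = 4: 19601/4620  (≤ bound)
a_6 = 8: 161564/38081  (> 18674, stop)

19601/4620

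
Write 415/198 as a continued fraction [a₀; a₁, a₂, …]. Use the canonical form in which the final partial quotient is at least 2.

415 ÷ 198 → quotient 2, remainder 19
198 ÷ 19 → quotient 10, remainder 8
19 ÷ 8 → quotient 2, remainder 3
8 ÷ 3 → quotient 2, remainder 2
3 ÷ 2 → quotient 1, remainder 1
2 ÷ 1 → quotient 2, remainder 0

[2; 10, 2, 2, 1, 2]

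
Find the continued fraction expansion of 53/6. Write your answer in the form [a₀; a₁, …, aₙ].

[8; 1, 5]

53 = 8·6 + 5, so a_0 = 8
6 = 1·5 + 1, so a_1 = 1
5 = 5·1 + 0, so a_2 = 5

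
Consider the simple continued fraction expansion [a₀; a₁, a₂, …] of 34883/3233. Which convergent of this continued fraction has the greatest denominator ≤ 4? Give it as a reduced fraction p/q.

43/4

List convergents until the denominator exceeds the bound:
a_0 = 10: 10/1  (≤ bound)
a_1 = 1: 11/1  (≤ bound)
a_2 = 3: 43/4  (≤ bound)
a_3 = 1: 54/5  (> 4, stop)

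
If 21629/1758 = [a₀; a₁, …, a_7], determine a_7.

21629 ÷ 1758 → quotient 12, remainder 533
1758 ÷ 533 → quotient 3, remainder 159
533 ÷ 159 → quotient 3, remainder 56
159 ÷ 56 → quotient 2, remainder 47
56 ÷ 47 → quotient 1, remainder 9
47 ÷ 9 → quotient 5, remainder 2
9 ÷ 2 → quotient 4, remainder 1
2 ÷ 1 → quotient 2, remainder 0

2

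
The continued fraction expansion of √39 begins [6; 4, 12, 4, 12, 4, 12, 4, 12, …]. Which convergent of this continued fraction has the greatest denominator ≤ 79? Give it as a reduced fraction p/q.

a_0 = 6: 6/1  (≤ bound)
a_1 = 4: 25/4  (≤ bound)
a_2 = 12: 306/49  (≤ bound)
a_3 = 4: 1249/200  (> 79, stop)

306/49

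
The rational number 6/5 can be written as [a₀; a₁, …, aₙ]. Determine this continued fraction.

[1; 5]

⌊6/5⌋ = 1, remainder 1
⌊5/1⌋ = 5, remainder 0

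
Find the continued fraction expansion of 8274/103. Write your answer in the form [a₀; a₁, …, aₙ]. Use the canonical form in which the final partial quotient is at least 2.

Run the Euclidean algorithm, recording each quotient:
8274 ÷ 103 → quotient 80, remainder 34
103 ÷ 34 → quotient 3, remainder 1
34 ÷ 1 → quotient 34, remainder 0

[80; 3, 34]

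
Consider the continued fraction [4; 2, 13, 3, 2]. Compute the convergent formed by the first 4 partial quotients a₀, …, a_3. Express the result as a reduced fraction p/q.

Starting at the tail and folding back:
Start with 3.
13 + 1/(3/1) = 13 + 1/3 = 40/3
2 + 1/(40/3) = 2 + 3/40 = 83/40
4 + 1/(83/40) = 4 + 40/83 = 372/83

372/83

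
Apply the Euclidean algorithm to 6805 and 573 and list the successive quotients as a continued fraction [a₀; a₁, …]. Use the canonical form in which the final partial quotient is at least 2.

[11; 1, 7, 14, 5]

Apply division with remainder until the remainder is 0:
6805 ÷ 573 → quotient 11, remainder 502
573 ÷ 502 → quotient 1, remainder 71
502 ÷ 71 → quotient 7, remainder 5
71 ÷ 5 → quotient 14, remainder 1
5 ÷ 1 → quotient 5, remainder 0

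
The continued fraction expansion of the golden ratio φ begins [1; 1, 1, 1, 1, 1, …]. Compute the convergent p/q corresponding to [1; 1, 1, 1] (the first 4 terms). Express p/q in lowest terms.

a_0 = 1: 1/1
a_1 = 1: 2/1
a_2 = 1: 3/2
a_3 = 1: 5/3

5/3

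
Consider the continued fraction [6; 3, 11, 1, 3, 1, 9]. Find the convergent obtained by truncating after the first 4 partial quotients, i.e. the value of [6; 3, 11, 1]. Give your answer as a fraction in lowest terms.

234/37

Use the convergent recurrence hₖ = aₖ·hₖ₋₁ + hₖ₋₂ (and likewise for the denominators kₖ):
a_0 = 6: 6/1
a_1 = 3: 19/3
a_2 = 11: 215/34
a_3 = 1: 234/37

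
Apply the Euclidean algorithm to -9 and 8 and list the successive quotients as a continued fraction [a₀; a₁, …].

Repeatedly divide and take the remainder:
-9 = -2·8 + 7, so a_0 = -2
8 = 1·7 + 1, so a_1 = 1
7 = 7·1 + 0, so a_2 = 7

[-2; 1, 7]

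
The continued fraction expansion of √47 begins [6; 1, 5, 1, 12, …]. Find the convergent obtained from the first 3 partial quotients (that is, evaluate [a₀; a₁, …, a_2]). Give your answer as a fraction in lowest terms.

41/6

Start with 5.
1 + 1/(5/1) = 1 + 1/5 = 6/5
6 + 1/(6/5) = 6 + 5/6 = 41/6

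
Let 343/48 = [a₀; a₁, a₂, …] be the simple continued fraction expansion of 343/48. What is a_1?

⌊343/48⌋ = 7, remainder 7
⌊48/7⌋ = 6, remainder 6

6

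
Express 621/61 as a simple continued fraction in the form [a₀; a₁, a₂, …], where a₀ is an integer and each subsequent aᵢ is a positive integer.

Run the Euclidean algorithm, recording each quotient:
⌊621/61⌋ = 10, remainder 11
⌊61/11⌋ = 5, remainder 6
⌊11/6⌋ = 1, remainder 5
⌊6/5⌋ = 1, remainder 1
⌊5/1⌋ = 5, remainder 0

[10; 5, 1, 1, 5]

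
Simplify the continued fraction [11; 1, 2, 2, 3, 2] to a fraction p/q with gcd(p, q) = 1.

Start with 2.
3 + 1/(2/1) = 3 + 1/2 = 7/2
2 + 1/(7/2) = 2 + 2/7 = 16/7
2 + 1/(16/7) = 2 + 7/16 = 39/16
1 + 1/(39/16) = 1 + 16/39 = 55/39
11 + 1/(55/39) = 11 + 39/55 = 644/55

644/55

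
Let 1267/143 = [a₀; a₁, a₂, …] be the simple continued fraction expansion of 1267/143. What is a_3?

6

Repeatedly divide and take the remainder:
1267 = 8·143 + 123, so a_0 = 8
143 = 1·123 + 20, so a_1 = 1
123 = 6·20 + 3, so a_2 = 6
20 = 6·3 + 2, so a_3 = 6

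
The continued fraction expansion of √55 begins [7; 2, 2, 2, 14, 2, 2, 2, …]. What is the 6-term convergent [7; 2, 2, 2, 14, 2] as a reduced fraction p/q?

a_0 = 7: 7/1
a_1 = 2: 15/2
a_2 = 2: 37/5
a_3 = 2: 89/12
a_4 = 14: 1283/173
a_5 = 2: 2655/358

2655/358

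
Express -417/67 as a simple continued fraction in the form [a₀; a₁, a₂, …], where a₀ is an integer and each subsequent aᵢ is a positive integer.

-417 ÷ 67 → quotient -7, remainder 52
67 ÷ 52 → quotient 1, remainder 15
52 ÷ 15 → quotient 3, remainder 7
15 ÷ 7 → quotient 2, remainder 1
7 ÷ 1 → quotient 7, remainder 0

[-7; 1, 3, 2, 7]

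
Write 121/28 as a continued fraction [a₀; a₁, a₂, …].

Apply division with remainder until the remainder is 0:
121 = 4·28 + 9, so a_0 = 4
28 = 3·9 + 1, so a_1 = 3
9 = 9·1 + 0, so a_2 = 9

[4; 3, 9]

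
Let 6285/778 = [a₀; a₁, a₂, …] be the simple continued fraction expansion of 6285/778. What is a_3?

3

6285 = 8·778 + 61, so a_0 = 8
778 = 12·61 + 46, so a_1 = 12
61 = 1·46 + 15, so a_2 = 1
46 = 3·15 + 1, so a_3 = 3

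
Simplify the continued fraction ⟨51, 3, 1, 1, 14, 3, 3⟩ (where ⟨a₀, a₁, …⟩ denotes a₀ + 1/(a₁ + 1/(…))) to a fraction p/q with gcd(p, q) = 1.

Compute successive convergents:
a_0 = 51: 51/1
a_1 = 3: 154/3
a_2 = 1: 205/4
a_3 = 1: 359/7
a_4 = 14: 5231/102
a_5 = 3: 16052/313
a_6 = 3: 53387/1041

53387/1041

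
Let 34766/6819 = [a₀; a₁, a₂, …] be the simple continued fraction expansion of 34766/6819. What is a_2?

34766 ÷ 6819 → quotient 5, remainder 671
6819 ÷ 671 → quotient 10, remainder 109
671 ÷ 109 → quotient 6, remainder 17

6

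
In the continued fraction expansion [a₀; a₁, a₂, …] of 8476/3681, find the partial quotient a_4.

8476 ÷ 3681 → quotient 2, remainder 1114
3681 ÷ 1114 → quotient 3, remainder 339
1114 ÷ 339 → quotient 3, remainder 97
339 ÷ 97 → quotient 3, remainder 48
97 ÷ 48 → quotient 2, remainder 1

2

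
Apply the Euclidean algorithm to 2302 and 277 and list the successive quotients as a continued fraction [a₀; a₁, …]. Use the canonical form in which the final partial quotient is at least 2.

⌊2302/277⌋ = 8, remainder 86
⌊277/86⌋ = 3, remainder 19
⌊86/19⌋ = 4, remainder 10
⌊19/10⌋ = 1, remainder 9
⌊10/9⌋ = 1, remainder 1
⌊9/1⌋ = 9, remainder 0

[8; 3, 4, 1, 1, 9]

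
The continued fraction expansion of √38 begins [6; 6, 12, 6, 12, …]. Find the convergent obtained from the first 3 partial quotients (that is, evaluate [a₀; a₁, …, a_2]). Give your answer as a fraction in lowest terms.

Work from the innermost term outward:
Start with 12.
6 + 1/(12/1) = 6 + 1/12 = 73/12
6 + 1/(73/12) = 6 + 12/73 = 450/73

450/73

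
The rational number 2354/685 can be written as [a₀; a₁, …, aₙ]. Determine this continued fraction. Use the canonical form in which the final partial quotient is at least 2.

2354 = 3·685 + 299, so a_0 = 3
685 = 2·299 + 87, so a_1 = 2
299 = 3·87 + 38, so a_2 = 3
87 = 2·38 + 11, so a_3 = 2
38 = 3·11 + 5, so a_4 = 3
11 = 2·5 + 1, so a_5 = 2
5 = 5·1 + 0, so a_6 = 5

[3; 2, 3, 2, 3, 2, 5]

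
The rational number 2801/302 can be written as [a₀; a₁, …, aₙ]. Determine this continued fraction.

2801 ÷ 302 → quotient 9, remainder 83
302 ÷ 83 → quotient 3, remainder 53
83 ÷ 53 → quotient 1, remainder 30
53 ÷ 30 → quotient 1, remainder 23
30 ÷ 23 → quotient 1, remainder 7
23 ÷ 7 → quotient 3, remainder 2
7 ÷ 2 → quotient 3, remainder 1
2 ÷ 1 → quotient 2, remainder 0

[9; 3, 1, 1, 1, 3, 3, 2]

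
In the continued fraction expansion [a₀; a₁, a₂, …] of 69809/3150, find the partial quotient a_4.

⌊69809/3150⌋ = 22, remainder 509
⌊3150/509⌋ = 6, remainder 96
⌊509/96⌋ = 5, remainder 29
⌊96/29⌋ = 3, remainder 9
⌊29/9⌋ = 3, remainder 2

3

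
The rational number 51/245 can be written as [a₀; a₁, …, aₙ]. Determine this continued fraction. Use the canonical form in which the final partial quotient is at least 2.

51 ÷ 245 → quotient 0, remainder 51
245 ÷ 51 → quotient 4, remainder 41
51 ÷ 41 → quotient 1, remainder 10
41 ÷ 10 → quotient 4, remainder 1
10 ÷ 1 → quotient 10, remainder 0

[0; 4, 1, 4, 10]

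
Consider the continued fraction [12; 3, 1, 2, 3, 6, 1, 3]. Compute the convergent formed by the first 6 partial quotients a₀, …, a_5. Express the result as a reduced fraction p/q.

Compute successive convergents:
a_0 = 12: 12/1
a_1 = 3: 37/3
a_2 = 1: 49/4
a_3 = 2: 135/11
a_4 = 3: 454/37
a_5 = 6: 2859/233

2859/233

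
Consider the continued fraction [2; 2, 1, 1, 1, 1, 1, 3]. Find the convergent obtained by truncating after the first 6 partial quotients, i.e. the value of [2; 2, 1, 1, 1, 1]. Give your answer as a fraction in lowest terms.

31/13

Start with 1.
1 + 1/(1/1) = 1 + 1/1 = 2/1
1 + 1/(2/1) = 1 + 1/2 = 3/2
1 + 1/(3/2) = 1 + 2/3 = 5/3
2 + 1/(5/3) = 2 + 3/5 = 13/5
2 + 1/(13/5) = 2 + 5/13 = 31/13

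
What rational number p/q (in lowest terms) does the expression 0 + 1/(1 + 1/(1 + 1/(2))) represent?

3/5

Use the convergent recurrence hₖ = aₖ·hₖ₋₁ + hₖ₋₂ (and likewise for the denominators kₖ):
a_0 = 0: 0/1
a_1 = 1: 1/1
a_2 = 1: 1/2
a_3 = 2: 3/5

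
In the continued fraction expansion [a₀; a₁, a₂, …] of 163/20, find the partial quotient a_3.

2

Run the Euclidean algorithm, recording each quotient:
163 ÷ 20 → quotient 8, remainder 3
20 ÷ 3 → quotient 6, remainder 2
3 ÷ 2 → quotient 1, remainder 1
2 ÷ 1 → quotient 2, remainder 0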